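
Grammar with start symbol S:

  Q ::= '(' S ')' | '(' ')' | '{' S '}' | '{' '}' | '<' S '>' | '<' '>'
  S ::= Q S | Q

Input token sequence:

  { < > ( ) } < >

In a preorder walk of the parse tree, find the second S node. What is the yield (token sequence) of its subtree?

[S [Q { [S [Q < >] [S [Q ( )]]] }] [S [Q < >]]]

< > ( )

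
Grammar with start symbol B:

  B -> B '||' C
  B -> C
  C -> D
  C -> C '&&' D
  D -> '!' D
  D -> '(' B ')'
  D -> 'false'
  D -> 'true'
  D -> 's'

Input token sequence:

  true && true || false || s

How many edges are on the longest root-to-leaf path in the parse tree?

[B [B [B [C [C [D true]] && [D true]]] || [C [D false]]] || [C [D s]]]

6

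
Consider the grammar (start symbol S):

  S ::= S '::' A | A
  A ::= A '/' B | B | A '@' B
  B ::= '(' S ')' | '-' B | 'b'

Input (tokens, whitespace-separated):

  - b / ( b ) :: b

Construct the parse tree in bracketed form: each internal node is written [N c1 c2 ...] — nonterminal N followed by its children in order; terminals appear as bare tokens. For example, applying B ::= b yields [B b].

[S [S [A [A [B - [B b]]] / [B ( [S [A [B b]]] )]]] :: [A [B b]]]

S
S :: A
A :: A
A / B :: A
B / B :: A
- B / B :: A
- b / B :: A
- b / ( S ) :: A
- b / ( A ) :: A
- b / ( B ) :: A
- b / ( b ) :: A
- b / ( b ) :: B
- b / ( b ) :: b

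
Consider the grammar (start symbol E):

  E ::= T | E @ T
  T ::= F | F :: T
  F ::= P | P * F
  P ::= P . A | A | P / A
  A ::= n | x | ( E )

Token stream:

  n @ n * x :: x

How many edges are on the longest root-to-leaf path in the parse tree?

6

[E [E [T [F [P [A n]]]]] @ [T [F [P [A n]] * [F [P [A x]]]] :: [T [F [P [A x]]]]]]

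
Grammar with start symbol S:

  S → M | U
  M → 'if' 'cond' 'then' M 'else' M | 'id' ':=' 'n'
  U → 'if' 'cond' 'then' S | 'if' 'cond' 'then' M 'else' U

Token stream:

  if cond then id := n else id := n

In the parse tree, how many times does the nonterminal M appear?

[S [M if cond then [M id := n] else [M id := n]]]

3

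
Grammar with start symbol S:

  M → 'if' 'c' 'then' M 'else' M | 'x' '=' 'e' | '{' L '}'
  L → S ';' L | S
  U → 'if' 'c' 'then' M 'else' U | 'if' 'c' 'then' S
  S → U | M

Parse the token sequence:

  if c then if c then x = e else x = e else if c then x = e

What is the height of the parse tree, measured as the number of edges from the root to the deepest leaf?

[S [U if c then [M if c then [M x = e] else [M x = e]] else [U if c then [S [M x = e]]]]]

5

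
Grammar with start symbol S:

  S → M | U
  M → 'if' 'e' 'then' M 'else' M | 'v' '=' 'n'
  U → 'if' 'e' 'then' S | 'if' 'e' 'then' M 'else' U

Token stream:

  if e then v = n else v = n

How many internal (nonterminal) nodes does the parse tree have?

4

[S [M if e then [M v = n] else [M v = n]]]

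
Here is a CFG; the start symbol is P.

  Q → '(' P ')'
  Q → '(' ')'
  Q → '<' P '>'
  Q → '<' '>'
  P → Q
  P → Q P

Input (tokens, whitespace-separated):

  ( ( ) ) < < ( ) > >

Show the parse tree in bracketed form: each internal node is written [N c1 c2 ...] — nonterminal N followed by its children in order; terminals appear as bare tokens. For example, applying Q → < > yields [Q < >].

P
Q P
( P ) P
( Q ) P
( ( ) ) P
( ( ) ) Q
( ( ) ) < P >
( ( ) ) < Q >
( ( ) ) < < P > >
( ( ) ) < < Q > >
( ( ) ) < < ( ) > >

[P [Q ( [P [Q ( )]] )] [P [Q < [P [Q < [P [Q ( )]] >]] >]]]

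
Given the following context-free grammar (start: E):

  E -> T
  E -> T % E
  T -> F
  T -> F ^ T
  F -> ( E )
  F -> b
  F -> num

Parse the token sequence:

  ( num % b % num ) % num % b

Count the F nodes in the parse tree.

[E [T [F ( [E [T [F num]] % [E [T [F b]] % [E [T [F num]]]]] )]] % [E [T [F num]] % [E [T [F b]]]]]

6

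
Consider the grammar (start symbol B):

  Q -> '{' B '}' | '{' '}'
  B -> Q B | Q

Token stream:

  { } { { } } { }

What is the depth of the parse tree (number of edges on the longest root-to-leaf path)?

5

[B [Q { }] [B [Q { [B [Q { }]] }] [B [Q { }]]]]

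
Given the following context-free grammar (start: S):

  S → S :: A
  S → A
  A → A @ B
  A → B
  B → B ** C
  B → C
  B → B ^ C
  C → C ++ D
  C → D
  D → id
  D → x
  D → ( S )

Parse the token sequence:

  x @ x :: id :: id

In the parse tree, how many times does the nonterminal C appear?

[S [S [S [A [A [B [C [D x]]]] @ [B [C [D x]]]]] :: [A [B [C [D id]]]]] :: [A [B [C [D id]]]]]

4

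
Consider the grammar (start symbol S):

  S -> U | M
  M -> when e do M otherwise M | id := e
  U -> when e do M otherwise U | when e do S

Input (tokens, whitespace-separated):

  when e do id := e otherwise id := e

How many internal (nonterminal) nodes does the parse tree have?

4

[S [M when e do [M id := e] otherwise [M id := e]]]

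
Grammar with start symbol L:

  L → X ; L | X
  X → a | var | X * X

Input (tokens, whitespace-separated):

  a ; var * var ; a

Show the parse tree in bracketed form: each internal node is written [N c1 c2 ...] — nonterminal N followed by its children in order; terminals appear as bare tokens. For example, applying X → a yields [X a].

[L [X a] ; [L [X [X var] * [X var]] ; [L [X a]]]]

L
X ; L
a ; L
a ; X ; L
a ; X * X ; L
a ; var * X ; L
a ; var * var ; L
a ; var * var ; X
a ; var * var ; a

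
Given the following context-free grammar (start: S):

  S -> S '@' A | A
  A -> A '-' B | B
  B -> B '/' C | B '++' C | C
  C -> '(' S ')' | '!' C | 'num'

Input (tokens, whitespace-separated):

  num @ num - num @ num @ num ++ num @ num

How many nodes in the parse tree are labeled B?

[S [S [S [S [S [A [B [C num]]]] @ [A [A [B [C num]]] - [B [C num]]]] @ [A [B [C num]]]] @ [A [B [B [C num]] ++ [C num]]]] @ [A [B [C num]]]]

7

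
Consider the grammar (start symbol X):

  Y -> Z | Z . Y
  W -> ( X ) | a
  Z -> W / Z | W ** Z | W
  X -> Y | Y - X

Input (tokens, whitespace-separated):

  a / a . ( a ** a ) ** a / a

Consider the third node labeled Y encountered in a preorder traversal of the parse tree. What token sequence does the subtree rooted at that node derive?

a ** a

[X [Y [Z [W a] / [Z [W a]]] . [Y [Z [W ( [X [Y [Z [W a] ** [Z [W a]]]]] )] ** [Z [W a] / [Z [W a]]]]]]]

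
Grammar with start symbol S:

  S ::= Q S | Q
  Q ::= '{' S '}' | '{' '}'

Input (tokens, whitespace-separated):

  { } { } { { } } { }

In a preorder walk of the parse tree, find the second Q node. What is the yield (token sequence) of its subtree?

{ }

[S [Q { }] [S [Q { }] [S [Q { [S [Q { }]] }] [S [Q { }]]]]]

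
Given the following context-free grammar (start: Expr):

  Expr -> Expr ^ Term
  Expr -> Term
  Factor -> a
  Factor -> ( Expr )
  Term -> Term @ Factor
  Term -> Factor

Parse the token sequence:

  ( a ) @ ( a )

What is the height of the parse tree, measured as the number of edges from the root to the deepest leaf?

[Expr [Term [Term [Factor ( [Expr [Term [Factor a]]] )]] @ [Factor ( [Expr [Term [Factor a]]] )]]]

7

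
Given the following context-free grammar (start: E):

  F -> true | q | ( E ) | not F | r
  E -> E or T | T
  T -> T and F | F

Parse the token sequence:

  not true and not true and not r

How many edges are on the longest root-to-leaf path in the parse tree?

6

[E [T [T [T [F not [F true]]] and [F not [F true]]] and [F not [F r]]]]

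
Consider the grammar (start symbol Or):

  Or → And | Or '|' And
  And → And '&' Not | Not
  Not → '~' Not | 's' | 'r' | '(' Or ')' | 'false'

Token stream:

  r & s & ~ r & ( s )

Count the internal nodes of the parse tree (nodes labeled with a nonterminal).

[Or [And [And [And [And [Not r]] & [Not s]] & [Not ~ [Not r]]] & [Not ( [Or [And [Not s]]] )]]]

13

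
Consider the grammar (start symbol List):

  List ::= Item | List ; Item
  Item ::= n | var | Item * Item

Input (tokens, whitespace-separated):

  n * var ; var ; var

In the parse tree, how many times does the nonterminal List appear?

[List [List [List [Item [Item n] * [Item var]]] ; [Item var]] ; [Item var]]

3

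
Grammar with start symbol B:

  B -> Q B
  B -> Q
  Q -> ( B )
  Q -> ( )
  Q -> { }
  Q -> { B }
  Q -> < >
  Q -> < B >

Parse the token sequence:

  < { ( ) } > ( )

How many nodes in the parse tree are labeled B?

4

[B [Q < [B [Q { [B [Q ( )]] }]] >] [B [Q ( )]]]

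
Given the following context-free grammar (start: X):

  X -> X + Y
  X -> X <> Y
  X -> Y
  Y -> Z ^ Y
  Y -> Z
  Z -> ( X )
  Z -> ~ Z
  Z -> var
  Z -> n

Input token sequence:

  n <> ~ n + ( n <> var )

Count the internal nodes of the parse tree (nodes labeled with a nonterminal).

[X [X [X [Y [Z n]]] <> [Y [Z ~ [Z n]]]] + [Y [Z ( [X [X [Y [Z n]]] <> [Y [Z var]]] )]]]

16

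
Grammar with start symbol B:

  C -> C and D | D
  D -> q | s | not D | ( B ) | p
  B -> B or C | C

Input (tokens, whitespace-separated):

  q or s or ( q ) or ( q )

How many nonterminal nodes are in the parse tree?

18

[B [B [B [B [C [D q]]] or [C [D s]]] or [C [D ( [B [C [D q]]] )]]] or [C [D ( [B [C [D q]]] )]]]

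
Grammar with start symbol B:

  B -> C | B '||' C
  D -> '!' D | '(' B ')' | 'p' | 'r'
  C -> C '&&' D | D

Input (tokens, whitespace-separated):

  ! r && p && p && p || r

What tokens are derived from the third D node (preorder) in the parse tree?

p

[B [B [C [C [C [C [D ! [D r]]] && [D p]] && [D p]] && [D p]]] || [C [D r]]]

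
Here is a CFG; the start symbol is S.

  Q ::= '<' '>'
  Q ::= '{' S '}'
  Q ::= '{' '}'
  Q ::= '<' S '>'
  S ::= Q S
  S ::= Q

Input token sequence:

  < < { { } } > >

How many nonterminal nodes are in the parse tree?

8

[S [Q < [S [Q < [S [Q { [S [Q { }]] }]] >]] >]]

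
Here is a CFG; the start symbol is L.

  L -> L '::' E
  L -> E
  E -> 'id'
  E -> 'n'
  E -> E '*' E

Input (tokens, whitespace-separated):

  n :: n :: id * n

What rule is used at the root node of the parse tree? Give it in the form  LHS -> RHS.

[L [L [L [E n]] :: [E n]] :: [E [E id] * [E n]]]

L -> L '::' E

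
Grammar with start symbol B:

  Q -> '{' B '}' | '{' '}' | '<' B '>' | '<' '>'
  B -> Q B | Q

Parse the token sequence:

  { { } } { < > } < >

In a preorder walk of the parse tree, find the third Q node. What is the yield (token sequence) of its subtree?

[B [Q { [B [Q { }]] }] [B [Q { [B [Q < >]] }] [B [Q < >]]]]

{ < > }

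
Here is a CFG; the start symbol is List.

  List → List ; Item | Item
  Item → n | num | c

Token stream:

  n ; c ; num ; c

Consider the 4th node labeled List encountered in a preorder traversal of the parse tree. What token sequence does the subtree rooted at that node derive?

[List [List [List [List [Item n]] ; [Item c]] ; [Item num]] ; [Item c]]

n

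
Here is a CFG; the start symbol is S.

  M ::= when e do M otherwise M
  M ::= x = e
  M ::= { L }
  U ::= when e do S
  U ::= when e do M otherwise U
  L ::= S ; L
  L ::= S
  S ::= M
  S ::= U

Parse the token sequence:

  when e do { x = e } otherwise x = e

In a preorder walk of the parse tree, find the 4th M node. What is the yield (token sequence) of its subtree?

x = e

[S [M when e do [M { [L [S [M x = e]]] }] otherwise [M x = e]]]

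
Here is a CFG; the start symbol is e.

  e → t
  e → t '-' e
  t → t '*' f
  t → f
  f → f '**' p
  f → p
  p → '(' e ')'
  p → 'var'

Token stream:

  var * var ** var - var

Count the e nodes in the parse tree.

[e [t [t [f [p var]]] * [f [f [p var]] ** [p var]]] - [e [t [f [p var]]]]]

2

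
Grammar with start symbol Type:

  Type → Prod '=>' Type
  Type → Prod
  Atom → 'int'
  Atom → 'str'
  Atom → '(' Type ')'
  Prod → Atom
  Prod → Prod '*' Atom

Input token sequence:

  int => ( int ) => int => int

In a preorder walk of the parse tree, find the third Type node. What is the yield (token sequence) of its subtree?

[Type [Prod [Atom int]] => [Type [Prod [Atom ( [Type [Prod [Atom int]]] )]] => [Type [Prod [Atom int]] => [Type [Prod [Atom int]]]]]]

int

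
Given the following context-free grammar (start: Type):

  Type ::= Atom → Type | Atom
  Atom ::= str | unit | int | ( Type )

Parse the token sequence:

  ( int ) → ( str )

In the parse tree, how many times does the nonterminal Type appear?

4

[Type [Atom ( [Type [Atom int]] )] → [Type [Atom ( [Type [Atom str]] )]]]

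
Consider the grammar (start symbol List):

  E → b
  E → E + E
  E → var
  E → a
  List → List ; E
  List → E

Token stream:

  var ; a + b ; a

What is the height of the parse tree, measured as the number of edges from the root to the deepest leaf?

4

[List [List [List [E var]] ; [E [E a] + [E b]]] ; [E a]]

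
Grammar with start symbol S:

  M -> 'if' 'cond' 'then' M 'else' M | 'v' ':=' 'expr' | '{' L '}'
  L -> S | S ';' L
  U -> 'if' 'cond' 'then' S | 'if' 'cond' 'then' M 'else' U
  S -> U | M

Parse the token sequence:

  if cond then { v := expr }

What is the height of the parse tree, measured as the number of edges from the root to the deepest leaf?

7

[S [U if cond then [S [M { [L [S [M v := expr]]] }]]]]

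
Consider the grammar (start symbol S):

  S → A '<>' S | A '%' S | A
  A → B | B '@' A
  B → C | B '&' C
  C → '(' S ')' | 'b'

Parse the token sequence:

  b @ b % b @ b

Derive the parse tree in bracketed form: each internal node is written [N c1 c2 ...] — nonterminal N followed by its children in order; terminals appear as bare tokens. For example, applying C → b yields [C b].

S
A % S
B @ A % S
C @ A % S
b @ A % S
b @ B % S
b @ C % S
b @ b % S
b @ b % A
b @ b % B @ A
b @ b % C @ A
b @ b % b @ A
b @ b % b @ B
b @ b % b @ C
b @ b % b @ b

[S [A [B [C b]] @ [A [B [C b]]]] % [S [A [B [C b]] @ [A [B [C b]]]]]]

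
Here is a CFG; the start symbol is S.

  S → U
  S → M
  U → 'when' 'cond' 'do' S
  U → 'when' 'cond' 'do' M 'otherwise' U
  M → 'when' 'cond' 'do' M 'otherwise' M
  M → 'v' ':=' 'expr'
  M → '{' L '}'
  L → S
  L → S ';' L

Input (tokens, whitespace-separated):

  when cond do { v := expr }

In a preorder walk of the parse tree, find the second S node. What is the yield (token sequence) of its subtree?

[S [U when cond do [S [M { [L [S [M v := expr]]] }]]]]

{ v := expr }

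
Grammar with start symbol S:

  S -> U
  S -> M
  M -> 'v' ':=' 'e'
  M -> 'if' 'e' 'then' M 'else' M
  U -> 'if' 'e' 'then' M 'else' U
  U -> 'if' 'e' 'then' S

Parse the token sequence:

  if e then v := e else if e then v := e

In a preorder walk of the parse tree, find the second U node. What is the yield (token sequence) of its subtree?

if e then v := e

[S [U if e then [M v := e] else [U if e then [S [M v := e]]]]]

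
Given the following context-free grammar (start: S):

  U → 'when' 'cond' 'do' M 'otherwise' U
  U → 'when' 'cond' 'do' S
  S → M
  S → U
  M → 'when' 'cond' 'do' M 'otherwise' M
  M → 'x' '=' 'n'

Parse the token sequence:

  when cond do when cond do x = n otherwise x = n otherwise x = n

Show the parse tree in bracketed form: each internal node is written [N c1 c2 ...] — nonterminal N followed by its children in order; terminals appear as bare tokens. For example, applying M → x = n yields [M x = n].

[S [M when cond do [M when cond do [M x = n] otherwise [M x = n]] otherwise [M x = n]]]

S
M
when cond do M otherwise M
when cond do when cond do M otherwise M otherwise M
when cond do when cond do x = n otherwise M otherwise M
when cond do when cond do x = n otherwise x = n otherwise M
when cond do when cond do x = n otherwise x = n otherwise x = n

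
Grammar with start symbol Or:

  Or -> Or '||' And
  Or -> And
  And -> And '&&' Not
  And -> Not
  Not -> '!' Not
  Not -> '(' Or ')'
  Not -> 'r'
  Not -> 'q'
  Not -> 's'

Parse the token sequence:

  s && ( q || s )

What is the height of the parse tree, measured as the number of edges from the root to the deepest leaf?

7

[Or [And [And [Not s]] && [Not ( [Or [Or [And [Not q]]] || [And [Not s]]] )]]]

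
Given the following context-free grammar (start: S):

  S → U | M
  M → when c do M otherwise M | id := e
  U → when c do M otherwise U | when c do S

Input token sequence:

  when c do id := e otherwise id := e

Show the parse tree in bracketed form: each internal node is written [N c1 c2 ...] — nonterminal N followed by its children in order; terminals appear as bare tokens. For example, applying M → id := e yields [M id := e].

[S [M when c do [M id := e] otherwise [M id := e]]]

S
M
when c do M otherwise M
when c do id := e otherwise M
when c do id := e otherwise id := e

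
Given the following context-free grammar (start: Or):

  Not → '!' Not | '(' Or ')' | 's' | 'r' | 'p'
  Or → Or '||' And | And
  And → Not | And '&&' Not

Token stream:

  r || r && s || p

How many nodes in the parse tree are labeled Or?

3

[Or [Or [Or [And [Not r]]] || [And [And [Not r]] && [Not s]]] || [And [Not p]]]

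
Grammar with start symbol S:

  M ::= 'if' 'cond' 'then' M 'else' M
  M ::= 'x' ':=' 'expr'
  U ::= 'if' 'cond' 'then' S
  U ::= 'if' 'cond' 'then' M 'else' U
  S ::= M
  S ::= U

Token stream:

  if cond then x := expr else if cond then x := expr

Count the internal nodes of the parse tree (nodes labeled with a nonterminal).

[S [U if cond then [M x := expr] else [U if cond then [S [M x := expr]]]]]

6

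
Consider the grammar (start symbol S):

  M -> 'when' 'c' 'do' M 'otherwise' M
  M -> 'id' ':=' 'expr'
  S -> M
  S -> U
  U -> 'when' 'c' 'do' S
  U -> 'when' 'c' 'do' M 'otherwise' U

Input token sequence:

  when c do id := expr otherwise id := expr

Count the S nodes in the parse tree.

1

[S [M when c do [M id := expr] otherwise [M id := expr]]]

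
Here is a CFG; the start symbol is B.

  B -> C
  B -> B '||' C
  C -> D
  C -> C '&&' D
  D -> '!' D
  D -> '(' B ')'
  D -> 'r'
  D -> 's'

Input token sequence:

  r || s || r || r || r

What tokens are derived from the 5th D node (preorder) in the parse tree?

[B [B [B [B [B [C [D r]]] || [C [D s]]] || [C [D r]]] || [C [D r]]] || [C [D r]]]

r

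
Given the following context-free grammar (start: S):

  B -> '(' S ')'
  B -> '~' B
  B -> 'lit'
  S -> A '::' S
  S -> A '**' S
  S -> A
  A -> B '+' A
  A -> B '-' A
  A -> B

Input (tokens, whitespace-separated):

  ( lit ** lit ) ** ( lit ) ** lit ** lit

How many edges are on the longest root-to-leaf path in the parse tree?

7

[S [A [B ( [S [A [B lit]] ** [S [A [B lit]]]] )]] ** [S [A [B ( [S [A [B lit]]] )]] ** [S [A [B lit]] ** [S [A [B lit]]]]]]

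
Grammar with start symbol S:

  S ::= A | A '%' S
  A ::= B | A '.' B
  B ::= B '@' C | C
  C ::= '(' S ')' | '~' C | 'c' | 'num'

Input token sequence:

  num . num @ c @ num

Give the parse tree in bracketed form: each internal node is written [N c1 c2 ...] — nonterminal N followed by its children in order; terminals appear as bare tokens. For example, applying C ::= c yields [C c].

S
A
A . B
B . B
C . B
num . B
num . B @ C
num . B @ C @ C
num . C @ C @ C
num . num @ C @ C
num . num @ c @ C
num . num @ c @ num

[S [A [A [B [C num]]] . [B [B [B [C num]] @ [C c]] @ [C num]]]]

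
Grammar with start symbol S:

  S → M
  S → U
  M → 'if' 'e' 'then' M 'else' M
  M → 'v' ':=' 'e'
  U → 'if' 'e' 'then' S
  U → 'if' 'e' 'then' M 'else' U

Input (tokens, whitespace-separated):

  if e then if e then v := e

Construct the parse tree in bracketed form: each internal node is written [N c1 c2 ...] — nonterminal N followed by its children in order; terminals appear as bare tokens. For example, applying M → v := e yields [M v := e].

[S [U if e then [S [U if e then [S [M v := e]]]]]]

S
U
if e then S
if e then U
if e then if e then S
if e then if e then M
if e then if e then v := e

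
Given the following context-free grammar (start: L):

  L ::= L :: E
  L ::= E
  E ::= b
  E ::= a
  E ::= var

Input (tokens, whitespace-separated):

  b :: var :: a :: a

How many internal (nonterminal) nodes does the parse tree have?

8

[L [L [L [L [E b]] :: [E var]] :: [E a]] :: [E a]]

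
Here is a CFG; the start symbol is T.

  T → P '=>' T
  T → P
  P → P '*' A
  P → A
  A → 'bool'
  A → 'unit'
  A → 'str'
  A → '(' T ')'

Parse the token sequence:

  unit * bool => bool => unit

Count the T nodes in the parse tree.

3

[T [P [P [A unit]] * [A bool]] => [T [P [A bool]] => [T [P [A unit]]]]]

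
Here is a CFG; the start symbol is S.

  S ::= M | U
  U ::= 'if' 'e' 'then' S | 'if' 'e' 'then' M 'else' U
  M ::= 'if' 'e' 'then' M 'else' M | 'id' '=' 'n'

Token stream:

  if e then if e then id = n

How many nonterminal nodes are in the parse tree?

[S [U if e then [S [U if e then [S [M id = n]]]]]]

6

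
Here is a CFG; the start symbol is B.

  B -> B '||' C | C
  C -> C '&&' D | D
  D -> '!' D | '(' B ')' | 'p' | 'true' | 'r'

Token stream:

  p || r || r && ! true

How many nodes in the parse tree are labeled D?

5

[B [B [B [C [D p]]] || [C [D r]]] || [C [C [D r]] && [D ! [D true]]]]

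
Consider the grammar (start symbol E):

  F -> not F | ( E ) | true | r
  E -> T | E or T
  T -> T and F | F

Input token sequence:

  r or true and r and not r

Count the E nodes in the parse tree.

[E [E [T [F r]]] or [T [T [T [F true]] and [F r]] and [F not [F r]]]]

2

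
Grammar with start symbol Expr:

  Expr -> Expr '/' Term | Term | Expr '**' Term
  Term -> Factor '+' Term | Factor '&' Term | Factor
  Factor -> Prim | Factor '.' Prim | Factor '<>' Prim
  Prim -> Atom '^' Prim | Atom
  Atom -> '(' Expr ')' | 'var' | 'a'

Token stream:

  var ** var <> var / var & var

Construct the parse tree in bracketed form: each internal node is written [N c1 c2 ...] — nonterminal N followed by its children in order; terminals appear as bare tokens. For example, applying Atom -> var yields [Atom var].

Expr
Expr / Term
Expr ** Term / Term
Term ** Term / Term
Factor ** Term / Term
Prim ** Term / Term
Atom ** Term / Term
var ** Term / Term
var ** Factor / Term
var ** Factor <> Prim / Term
var ** Prim <> Prim / Term
var ** Atom <> Prim / Term
var ** var <> Prim / Term
var ** var <> Atom / Term
var ** var <> var / Term
var ** var <> var / Factor & Term
var ** var <> var / Prim & Term
var ** var <> var / Atom & Term
var ** var <> var / var & Term
var ** var <> var / var & Factor
var ** var <> var / var & Prim
var ** var <> var / var & Atom
var ** var <> var / var & var

[Expr [Expr [Expr [Term [Factor [Prim [Atom var]]]]] ** [Term [Factor [Factor [Prim [Atom var]]] <> [Prim [Atom var]]]]] / [Term [Factor [Prim [Atom var]]] & [Term [Factor [Prim [Atom var]]]]]]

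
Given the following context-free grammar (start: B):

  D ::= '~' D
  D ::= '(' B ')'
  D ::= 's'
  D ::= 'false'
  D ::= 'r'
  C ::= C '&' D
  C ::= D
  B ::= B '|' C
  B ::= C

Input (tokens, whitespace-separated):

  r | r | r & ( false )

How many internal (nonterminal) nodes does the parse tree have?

14

[B [B [B [C [D r]]] | [C [D r]]] | [C [C [D r]] & [D ( [B [C [D false]]] )]]]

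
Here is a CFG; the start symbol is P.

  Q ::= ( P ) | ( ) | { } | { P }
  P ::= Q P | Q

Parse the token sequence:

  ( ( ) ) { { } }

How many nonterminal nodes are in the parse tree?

[P [Q ( [P [Q ( )]] )] [P [Q { [P [Q { }]] }]]]

8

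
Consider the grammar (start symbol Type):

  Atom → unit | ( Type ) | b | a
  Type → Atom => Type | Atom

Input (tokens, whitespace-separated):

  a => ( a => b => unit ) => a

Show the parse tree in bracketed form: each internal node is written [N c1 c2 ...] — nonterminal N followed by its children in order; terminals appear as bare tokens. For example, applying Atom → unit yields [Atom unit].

[Type [Atom a] => [Type [Atom ( [Type [Atom a] => [Type [Atom b] => [Type [Atom unit]]]] )] => [Type [Atom a]]]]

Type
Atom => Type
a => Type
a => Atom => Type
a => ( Type ) => Type
a => ( Atom => Type ) => Type
a => ( a => Type ) => Type
a => ( a => Atom => Type ) => Type
a => ( a => b => Type ) => Type
a => ( a => b => Atom ) => Type
a => ( a => b => unit ) => Type
a => ( a => b => unit ) => Atom
a => ( a => b => unit ) => a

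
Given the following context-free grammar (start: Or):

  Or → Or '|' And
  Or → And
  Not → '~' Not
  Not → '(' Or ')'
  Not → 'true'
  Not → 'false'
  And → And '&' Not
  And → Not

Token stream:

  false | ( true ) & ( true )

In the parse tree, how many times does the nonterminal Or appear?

[Or [Or [And [Not false]]] | [And [And [Not ( [Or [And [Not true]]] )]] & [Not ( [Or [And [Not true]]] )]]]

4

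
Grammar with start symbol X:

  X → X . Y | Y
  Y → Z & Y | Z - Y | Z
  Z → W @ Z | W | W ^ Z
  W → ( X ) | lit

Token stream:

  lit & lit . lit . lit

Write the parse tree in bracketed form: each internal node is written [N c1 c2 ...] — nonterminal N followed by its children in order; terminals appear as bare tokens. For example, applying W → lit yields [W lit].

[X [X [X [Y [Z [W lit]] & [Y [Z [W lit]]]]] . [Y [Z [W lit]]]] . [Y [Z [W lit]]]]

X
X . Y
X . Y . Y
Y . Y . Y
Z & Y . Y . Y
W & Y . Y . Y
lit & Y . Y . Y
lit & Z . Y . Y
lit & W . Y . Y
lit & lit . Y . Y
lit & lit . Z . Y
lit & lit . W . Y
lit & lit . lit . Y
lit & lit . lit . Z
lit & lit . lit . W
lit & lit . lit . lit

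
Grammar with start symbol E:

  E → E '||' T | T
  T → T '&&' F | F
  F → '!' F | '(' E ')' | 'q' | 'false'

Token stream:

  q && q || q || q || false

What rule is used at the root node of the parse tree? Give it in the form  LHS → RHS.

[E [E [E [E [T [T [F q]] && [F q]]] || [T [F q]]] || [T [F q]]] || [T [F false]]]

E → E '||' T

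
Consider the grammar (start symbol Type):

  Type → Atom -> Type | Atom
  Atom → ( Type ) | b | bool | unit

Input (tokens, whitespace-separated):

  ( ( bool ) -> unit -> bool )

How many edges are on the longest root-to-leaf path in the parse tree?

6

[Type [Atom ( [Type [Atom ( [Type [Atom bool]] )] -> [Type [Atom unit] -> [Type [Atom bool]]]] )]]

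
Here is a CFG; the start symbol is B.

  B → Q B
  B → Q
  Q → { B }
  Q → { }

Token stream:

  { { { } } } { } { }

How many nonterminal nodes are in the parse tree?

10

[B [Q { [B [Q { [B [Q { }]] }]] }] [B [Q { }] [B [Q { }]]]]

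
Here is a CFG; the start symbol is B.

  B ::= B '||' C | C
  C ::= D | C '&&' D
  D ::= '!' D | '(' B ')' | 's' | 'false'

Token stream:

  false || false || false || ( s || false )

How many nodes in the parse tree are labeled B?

6

[B [B [B [B [C [D false]]] || [C [D false]]] || [C [D false]]] || [C [D ( [B [B [C [D s]]] || [C [D false]]] )]]]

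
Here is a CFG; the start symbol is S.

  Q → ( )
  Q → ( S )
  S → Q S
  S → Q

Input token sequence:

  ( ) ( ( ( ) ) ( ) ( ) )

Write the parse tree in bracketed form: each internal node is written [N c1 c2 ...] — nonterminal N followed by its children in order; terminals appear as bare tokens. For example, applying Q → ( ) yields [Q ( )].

S
Q S
( ) S
( ) Q
( ) ( S )
( ) ( Q S )
( ) ( ( S ) S )
( ) ( ( Q ) S )
( ) ( ( ( ) ) S )
( ) ( ( ( ) ) Q S )
( ) ( ( ( ) ) ( ) S )
( ) ( ( ( ) ) ( ) Q )
( ) ( ( ( ) ) ( ) ( ) )

[S [Q ( )] [S [Q ( [S [Q ( [S [Q ( )]] )] [S [Q ( )] [S [Q ( )]]]] )]]]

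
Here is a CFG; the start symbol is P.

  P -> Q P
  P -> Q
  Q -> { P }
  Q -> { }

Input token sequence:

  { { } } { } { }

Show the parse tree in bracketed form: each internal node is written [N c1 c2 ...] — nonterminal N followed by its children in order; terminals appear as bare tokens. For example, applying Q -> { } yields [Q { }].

P
Q P
{ P } P
{ Q } P
{ { } } P
{ { } } Q P
{ { } } { } P
{ { } } { } Q
{ { } } { } { }

[P [Q { [P [Q { }]] }] [P [Q { }] [P [Q { }]]]]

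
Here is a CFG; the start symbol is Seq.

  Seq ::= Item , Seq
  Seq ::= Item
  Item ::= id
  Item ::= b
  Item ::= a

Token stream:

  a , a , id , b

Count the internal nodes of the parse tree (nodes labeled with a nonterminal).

[Seq [Item a] , [Seq [Item a] , [Seq [Item id] , [Seq [Item b]]]]]

8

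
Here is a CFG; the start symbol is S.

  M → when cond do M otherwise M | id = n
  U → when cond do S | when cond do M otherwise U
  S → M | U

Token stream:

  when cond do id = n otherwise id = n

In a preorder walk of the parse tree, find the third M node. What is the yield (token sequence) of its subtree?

[S [M when cond do [M id = n] otherwise [M id = n]]]

id = n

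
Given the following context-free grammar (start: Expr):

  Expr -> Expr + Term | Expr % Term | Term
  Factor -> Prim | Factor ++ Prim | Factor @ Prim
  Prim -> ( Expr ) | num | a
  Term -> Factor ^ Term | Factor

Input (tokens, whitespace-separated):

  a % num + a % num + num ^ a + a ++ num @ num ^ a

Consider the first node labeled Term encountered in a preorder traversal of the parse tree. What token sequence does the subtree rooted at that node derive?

[Expr [Expr [Expr [Expr [Expr [Expr [Term [Factor [Prim a]]]] % [Term [Factor [Prim num]]]] + [Term [Factor [Prim a]]]] % [Term [Factor [Prim num]]]] + [Term [Factor [Prim num]] ^ [Term [Factor [Prim a]]]]] + [Term [Factor [Factor [Factor [Prim a]] ++ [Prim num]] @ [Prim num]] ^ [Term [Factor [Prim a]]]]]

a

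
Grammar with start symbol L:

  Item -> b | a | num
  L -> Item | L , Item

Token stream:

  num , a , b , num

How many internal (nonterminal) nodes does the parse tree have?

[L [L [L [L [Item num]] , [Item a]] , [Item b]] , [Item num]]

8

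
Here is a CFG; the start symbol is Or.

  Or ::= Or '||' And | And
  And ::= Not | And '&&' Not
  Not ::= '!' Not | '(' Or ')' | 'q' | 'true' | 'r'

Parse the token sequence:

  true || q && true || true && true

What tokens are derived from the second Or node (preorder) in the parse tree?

[Or [Or [Or [And [Not true]]] || [And [And [Not q]] && [Not true]]] || [And [And [Not true]] && [Not true]]]

true || q && true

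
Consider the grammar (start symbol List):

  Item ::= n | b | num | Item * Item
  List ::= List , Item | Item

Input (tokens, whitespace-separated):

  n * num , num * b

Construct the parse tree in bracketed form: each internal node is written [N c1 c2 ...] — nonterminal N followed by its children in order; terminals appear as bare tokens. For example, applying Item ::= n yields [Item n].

List
List , Item
Item , Item
Item * Item , Item
n * Item , Item
n * num , Item
n * num , Item * Item
n * num , num * Item
n * num , num * b

[List [List [Item [Item n] * [Item num]]] , [Item [Item num] * [Item b]]]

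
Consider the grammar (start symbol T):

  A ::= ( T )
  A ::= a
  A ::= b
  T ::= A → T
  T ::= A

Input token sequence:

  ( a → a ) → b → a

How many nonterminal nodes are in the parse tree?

10

[T [A ( [T [A a] → [T [A a]]] )] → [T [A b] → [T [A a]]]]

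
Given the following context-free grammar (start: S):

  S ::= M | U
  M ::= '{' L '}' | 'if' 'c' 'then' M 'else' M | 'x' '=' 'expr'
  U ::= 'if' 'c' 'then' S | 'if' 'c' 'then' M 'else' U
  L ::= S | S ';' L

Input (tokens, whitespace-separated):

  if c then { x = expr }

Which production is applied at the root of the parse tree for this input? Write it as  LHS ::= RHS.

S ::= U

[S [U if c then [S [M { [L [S [M x = expr]]] }]]]]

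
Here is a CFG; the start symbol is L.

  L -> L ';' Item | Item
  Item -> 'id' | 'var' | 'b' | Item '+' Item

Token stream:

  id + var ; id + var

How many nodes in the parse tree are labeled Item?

[L [L [Item [Item id] + [Item var]]] ; [Item [Item id] + [Item var]]]

6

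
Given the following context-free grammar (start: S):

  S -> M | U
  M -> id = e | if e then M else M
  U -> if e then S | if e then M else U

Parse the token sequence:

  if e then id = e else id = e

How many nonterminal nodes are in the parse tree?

4

[S [M if e then [M id = e] else [M id = e]]]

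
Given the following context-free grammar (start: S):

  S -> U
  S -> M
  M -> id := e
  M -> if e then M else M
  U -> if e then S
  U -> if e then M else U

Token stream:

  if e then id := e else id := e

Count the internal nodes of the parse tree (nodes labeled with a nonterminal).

[S [M if e then [M id := e] else [M id := e]]]

4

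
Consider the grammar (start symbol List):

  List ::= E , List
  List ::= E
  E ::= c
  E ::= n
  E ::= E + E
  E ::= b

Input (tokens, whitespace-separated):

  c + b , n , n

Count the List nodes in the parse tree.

[List [E [E c] + [E b]] , [List [E n] , [List [E n]]]]

3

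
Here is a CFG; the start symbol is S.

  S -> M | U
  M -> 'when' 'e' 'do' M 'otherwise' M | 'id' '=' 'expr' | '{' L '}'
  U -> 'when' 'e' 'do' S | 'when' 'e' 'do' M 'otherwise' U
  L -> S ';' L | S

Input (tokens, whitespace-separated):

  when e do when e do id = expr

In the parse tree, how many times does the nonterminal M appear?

1

[S [U when e do [S [U when e do [S [M id = expr]]]]]]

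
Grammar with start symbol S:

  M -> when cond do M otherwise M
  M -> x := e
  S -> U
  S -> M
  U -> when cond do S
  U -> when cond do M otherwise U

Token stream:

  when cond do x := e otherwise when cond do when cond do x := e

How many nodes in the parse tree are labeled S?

3

[S [U when cond do [M x := e] otherwise [U when cond do [S [U when cond do [S [M x := e]]]]]]]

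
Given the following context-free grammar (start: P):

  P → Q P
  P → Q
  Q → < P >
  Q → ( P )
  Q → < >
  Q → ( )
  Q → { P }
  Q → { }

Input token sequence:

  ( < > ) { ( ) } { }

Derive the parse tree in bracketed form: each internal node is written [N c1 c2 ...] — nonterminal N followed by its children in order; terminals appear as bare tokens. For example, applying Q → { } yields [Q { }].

[P [Q ( [P [Q < >]] )] [P [Q { [P [Q ( )]] }] [P [Q { }]]]]

P
Q P
( P ) P
( Q ) P
( < > ) P
( < > ) Q P
( < > ) { P } P
( < > ) { Q } P
( < > ) { ( ) } P
( < > ) { ( ) } Q
( < > ) { ( ) } { }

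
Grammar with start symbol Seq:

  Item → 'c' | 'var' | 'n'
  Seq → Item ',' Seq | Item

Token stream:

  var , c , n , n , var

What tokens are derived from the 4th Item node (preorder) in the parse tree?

[Seq [Item var] , [Seq [Item c] , [Seq [Item n] , [Seq [Item n] , [Seq [Item var]]]]]]

n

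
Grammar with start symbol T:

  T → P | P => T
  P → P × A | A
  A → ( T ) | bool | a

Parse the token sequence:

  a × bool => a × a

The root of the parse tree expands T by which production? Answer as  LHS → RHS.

[T [P [P [A a]] × [A bool]] => [T [P [P [A a]] × [A a]]]]

T → P => T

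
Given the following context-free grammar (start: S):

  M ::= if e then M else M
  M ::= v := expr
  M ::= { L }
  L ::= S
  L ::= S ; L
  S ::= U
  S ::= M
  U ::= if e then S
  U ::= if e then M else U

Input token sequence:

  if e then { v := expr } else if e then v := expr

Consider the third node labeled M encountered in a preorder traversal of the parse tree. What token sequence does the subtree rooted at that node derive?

v := expr

[S [U if e then [M { [L [S [M v := expr]]] }] else [U if e then [S [M v := expr]]]]]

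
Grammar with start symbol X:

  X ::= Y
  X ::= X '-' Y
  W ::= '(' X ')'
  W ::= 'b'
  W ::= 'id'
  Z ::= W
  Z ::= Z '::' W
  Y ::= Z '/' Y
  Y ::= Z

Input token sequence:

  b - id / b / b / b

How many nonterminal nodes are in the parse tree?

[X [X [Y [Z [W b]]]] - [Y [Z [W id]] / [Y [Z [W b]] / [Y [Z [W b]] / [Y [Z [W b]]]]]]]

17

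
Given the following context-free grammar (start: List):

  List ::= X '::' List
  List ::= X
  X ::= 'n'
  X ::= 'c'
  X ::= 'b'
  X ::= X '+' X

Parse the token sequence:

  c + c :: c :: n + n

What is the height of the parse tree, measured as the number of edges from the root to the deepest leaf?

5

[List [X [X c] + [X c]] :: [List [X c] :: [List [X [X n] + [X n]]]]]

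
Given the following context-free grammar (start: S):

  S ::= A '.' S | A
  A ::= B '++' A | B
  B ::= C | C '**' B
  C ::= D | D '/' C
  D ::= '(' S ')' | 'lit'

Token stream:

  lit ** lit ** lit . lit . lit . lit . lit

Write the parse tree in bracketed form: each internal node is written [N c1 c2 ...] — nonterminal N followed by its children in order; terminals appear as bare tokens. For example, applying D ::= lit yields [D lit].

[S [A [B [C [D lit]] ** [B [C [D lit]] ** [B [C [D lit]]]]]] . [S [A [B [C [D lit]]]] . [S [A [B [C [D lit]]]] . [S [A [B [C [D lit]]]] . [S [A [B [C [D lit]]]]]]]]]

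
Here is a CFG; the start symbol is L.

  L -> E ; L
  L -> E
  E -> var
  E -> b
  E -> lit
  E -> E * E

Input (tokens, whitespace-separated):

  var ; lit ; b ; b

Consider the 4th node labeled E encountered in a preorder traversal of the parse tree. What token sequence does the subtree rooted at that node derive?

b

[L [E var] ; [L [E lit] ; [L [E b] ; [L [E b]]]]]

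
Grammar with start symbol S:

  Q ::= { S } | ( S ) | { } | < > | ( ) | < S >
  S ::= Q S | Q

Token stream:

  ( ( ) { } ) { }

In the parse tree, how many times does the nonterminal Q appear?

[S [Q ( [S [Q ( )] [S [Q { }]]] )] [S [Q { }]]]

4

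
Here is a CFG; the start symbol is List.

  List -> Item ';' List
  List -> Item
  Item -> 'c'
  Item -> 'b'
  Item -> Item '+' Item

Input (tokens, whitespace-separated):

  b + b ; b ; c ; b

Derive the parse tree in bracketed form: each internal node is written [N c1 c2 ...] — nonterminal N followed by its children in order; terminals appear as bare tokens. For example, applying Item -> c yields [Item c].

[List [Item [Item b] + [Item b]] ; [List [Item b] ; [List [Item c] ; [List [Item b]]]]]

List
Item ; List
Item + Item ; List
b + Item ; List
b + b ; List
b + b ; Item ; List
b + b ; b ; List
b + b ; b ; Item ; List
b + b ; b ; c ; List
b + b ; b ; c ; Item
b + b ; b ; c ; b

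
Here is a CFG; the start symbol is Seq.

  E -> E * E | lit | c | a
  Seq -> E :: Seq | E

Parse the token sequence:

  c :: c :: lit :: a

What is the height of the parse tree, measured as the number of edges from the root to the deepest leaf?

5

[Seq [E c] :: [Seq [E c] :: [Seq [E lit] :: [Seq [E a]]]]]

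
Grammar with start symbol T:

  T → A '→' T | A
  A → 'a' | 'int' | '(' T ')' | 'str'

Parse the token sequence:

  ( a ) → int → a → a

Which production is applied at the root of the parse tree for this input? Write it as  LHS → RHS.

[T [A ( [T [A a]] )] → [T [A int] → [T [A a] → [T [A a]]]]]

T → A '→' T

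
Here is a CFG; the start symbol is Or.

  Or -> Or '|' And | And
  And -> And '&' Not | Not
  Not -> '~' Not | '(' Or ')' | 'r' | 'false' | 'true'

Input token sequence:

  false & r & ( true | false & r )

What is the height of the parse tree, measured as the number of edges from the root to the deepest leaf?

7

[Or [And [And [And [Not false]] & [Not r]] & [Not ( [Or [Or [And [Not true]]] | [And [And [Not false]] & [Not r]]] )]]]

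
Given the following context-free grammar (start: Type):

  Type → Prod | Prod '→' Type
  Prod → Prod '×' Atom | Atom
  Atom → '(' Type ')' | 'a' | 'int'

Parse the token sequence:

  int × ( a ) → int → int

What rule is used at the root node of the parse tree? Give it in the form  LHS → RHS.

Type → Prod '→' Type

[Type [Prod [Prod [Atom int]] × [Atom ( [Type [Prod [Atom a]]] )]] → [Type [Prod [Atom int]] → [Type [Prod [Atom int]]]]]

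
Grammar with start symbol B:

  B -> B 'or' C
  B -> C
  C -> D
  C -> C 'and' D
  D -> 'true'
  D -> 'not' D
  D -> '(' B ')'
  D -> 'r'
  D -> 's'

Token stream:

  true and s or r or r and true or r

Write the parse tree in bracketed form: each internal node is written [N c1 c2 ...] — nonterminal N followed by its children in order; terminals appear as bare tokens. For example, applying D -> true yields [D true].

B
B or C
B or C or C
B or C or C or C
C or C or C or C
C and D or C or C or C
D and D or C or C or C
true and D or C or C or C
true and s or C or C or C
true and s or D or C or C
true and s or r or C or C
true and s or r or C and D or C
true and s or r or D and D or C
true and s or r or r and D or C
true and s or r or r and true or C
true and s or r or r and true or D
true and s or r or r and true or r

[B [B [B [B [C [C [D true]] and [D s]]] or [C [D r]]] or [C [C [D r]] and [D true]]] or [C [D r]]]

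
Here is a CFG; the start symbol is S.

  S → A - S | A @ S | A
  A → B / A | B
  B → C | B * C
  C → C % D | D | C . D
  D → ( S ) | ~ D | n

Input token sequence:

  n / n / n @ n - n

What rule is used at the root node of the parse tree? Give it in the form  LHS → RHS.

[S [A [B [C [D n]]] / [A [B [C [D n]]] / [A [B [C [D n]]]]]] @ [S [A [B [C [D n]]]] - [S [A [B [C [D n]]]]]]]

S → A @ S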